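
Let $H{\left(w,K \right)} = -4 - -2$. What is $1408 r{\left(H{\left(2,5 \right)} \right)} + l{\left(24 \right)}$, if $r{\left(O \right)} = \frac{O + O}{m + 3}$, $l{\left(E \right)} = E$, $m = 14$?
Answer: $- \frac{5224}{17} \approx -307.29$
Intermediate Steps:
$H{\left(w,K \right)} = -2$ ($H{\left(w,K \right)} = -4 + 2 = -2$)
$r{\left(O \right)} = \frac{2 O}{17}$ ($r{\left(O \right)} = \frac{O + O}{14 + 3} = \frac{2 O}{17}$)
$1408 r{\left(H{\left(2,5 \right)} \right)} + l{\left(24 \right)} = 1408 \cdot \frac{2}{17} \left(-2\right) + 24 = 1408 \left(- \frac{4}{17}\right) + 24 = - \frac{5632}{17} + 24 = - \frac{5224}{17}$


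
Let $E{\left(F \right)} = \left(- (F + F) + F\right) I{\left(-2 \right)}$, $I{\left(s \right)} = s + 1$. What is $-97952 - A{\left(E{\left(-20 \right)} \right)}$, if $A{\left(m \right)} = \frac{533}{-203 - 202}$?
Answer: $- \frac{39670027}{405} \approx -97951.0$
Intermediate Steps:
$I{\left(s \right)} = 1 + s$
$E{\left(F \right)} = F$ ($E{\left(F \right)} = \left(- (F + F) + F\right) \left(1 - 2\right) = \left(- 2 F + F\right) \left(-1\right) = - F \left(-1\right) = F$)
$A{\left(m \right)} = - \frac{533}{405}$ ($A{\left(m \right)} = \frac{533}{-203 - 202} = \frac{533}{-405} = 533 \left(- \frac{1}{405}\right) = - \frac{533}{405}$)
$-97952 - A{\left(E{\left(-20 \right)} \right)} = -97952 - - \frac{533}{405} = -97952 + \frac{533}{405} = - \frac{39670027}{405}$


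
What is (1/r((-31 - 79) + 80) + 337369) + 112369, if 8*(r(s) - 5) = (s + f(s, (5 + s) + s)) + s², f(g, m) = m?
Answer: 384525998/855 ≈ 4.4974e+5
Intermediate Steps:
r(s) = 45/8 + s²/8 + 3*s/8 (r(s) = 5 + ((s + ((5 + s) + s)) + s²)/8 = 5 + ((s + (5 + 2*s)) + s²)/8 = 5 + ((5 + 3*s) + s²)/8 = 5 + (5 + s² + 3*s)/8 = 5 + (5/8 + s²/8 + 3*s/8) = 45/8 + s²/8 + 3*s/8)
(1/r((-31 - 79) + 80) + 337369) + 112369 = (1/(45/8 + ((-31 - 79) + 80)²/8 + 3*((-31 - 79) + 80)/8) + 337369) + 112369 = (1/(45/8 + (-110 + 80)²/8 + 3*(-110 + 80)/8) + 337369) + 112369 = (1/(45/8 + (⅛)*(-30)² + (3/8)*(-30)) + 337369) + 112369 = (1/(45/8 + (⅛)*900 - 45/4) + 337369) + 112369 = (1/(45/8 + 225/2 - 45/4) + 337369) + 112369 = (1/(855/8) + 337369) + 112369 = (8/855 + 337369) + 112369 = 288450503/855 + 112369 = 384525998/855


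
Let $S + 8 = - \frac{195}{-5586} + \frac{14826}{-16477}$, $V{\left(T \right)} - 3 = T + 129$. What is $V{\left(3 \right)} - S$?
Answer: $\frac{4413799889}{30680174} \approx 143.86$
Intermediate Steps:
$V{\left(T \right)} = 132 + T$ ($V{\left(T \right)} = 3 + \left(T + 129\right) = 3 + \left(129 + T\right) = 132 + T$)
$S = - \frac{271976399}{30680174}$ ($S = -8 + \left(- \frac{195}{-5586} + \frac{14826}{-16477}\right) = -8 + \left(\left(-195\right) \left(- \frac{1}{5586}\right) + 14826 \left(- \frac{1}{16477}\right)\right) = -8 + \left(\frac{65}{1862} - \frac{14826}{16477}\right) = -8 - \frac{26535007}{30680174} = - \frac{271976399}{30680174} \approx -8.8649$)
$V{\left(3 \right)} - S = \left(132 + 3\right) - - \frac{271976399}{30680174} = 135 + \frac{271976399}{30680174} = \frac{4413799889}{30680174}$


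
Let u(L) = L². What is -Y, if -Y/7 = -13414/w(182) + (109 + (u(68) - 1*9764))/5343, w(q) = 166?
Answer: -6506962/11371 ≈ -572.24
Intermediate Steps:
Y = 6506962/11371 (Y = -7*(-13414/166 + (109 + (68² - 1*9764))/5343) = -7*(-13414*1/166 + (109 + (4624 - 9764))*(1/5343)) = -7*(-6707/83 + (109 - 5140)*(1/5343)) = -7*(-6707/83 - 5031*1/5343) = -7*(-6707/83 - 129/137) = -7*(-929566/11371) = 6506962/11371 ≈ 572.24)
-Y = -1*6506962/11371 = -6506962/11371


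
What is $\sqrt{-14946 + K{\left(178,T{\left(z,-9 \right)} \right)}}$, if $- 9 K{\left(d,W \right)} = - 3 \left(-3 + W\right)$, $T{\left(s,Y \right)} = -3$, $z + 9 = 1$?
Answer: $2 i \sqrt{3737} \approx 122.26 i$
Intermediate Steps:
$z = -8$ ($z = -9 + 1 = -8$)
$K{\left(d,W \right)} = -1 + \frac{W}{3}$ ($K{\left(d,W \right)} = - \frac{\left(-3\right) \left(-3 + W\right)}{9} = - \frac{9 - 3 W}{9} = -1 + \frac{W}{3}$)
$\sqrt{-14946 + K{\left(178,T{\left(z,-9 \right)} \right)}} = \sqrt{-14946 + \left(-1 + \frac{1}{3} \left(-3\right)\right)} = \sqrt{-14946 - 2} = \sqrt{-14948} = 2 i \sqrt{3737}$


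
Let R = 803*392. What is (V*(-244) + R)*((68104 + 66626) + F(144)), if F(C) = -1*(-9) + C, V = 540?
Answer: 24685747128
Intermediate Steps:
R = 314776
F(C) = 9 + C
(V*(-244) + R)*((68104 + 66626) + F(144)) = (540*(-244) + 314776)*((68104 + 66626) + (9 + 144)) = (-131760 + 314776)*(134730 + 153) = 183016*134883 = 24685747128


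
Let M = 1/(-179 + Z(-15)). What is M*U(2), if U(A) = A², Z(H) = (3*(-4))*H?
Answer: 4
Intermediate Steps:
Z(H) = -12*H
M = 1 (M = 1/(-179 - 12*(-15)) = 1/(-179 + 180) = 1/1 = 1)
M*U(2) = 1*2² = 1*4 = 4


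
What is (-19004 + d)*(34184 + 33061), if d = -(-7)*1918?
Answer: -375092610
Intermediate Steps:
d = 13426 (d = -7*(-1918) = 13426)
(-19004 + d)*(34184 + 33061) = (-19004 + 13426)*(34184 + 33061) = -5578*67245 = -375092610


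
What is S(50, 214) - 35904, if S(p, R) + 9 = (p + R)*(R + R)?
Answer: 77079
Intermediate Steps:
S(p, R) = -9 + 2*R*(R + p) (S(p, R) = -9 + (p + R)*(R + R) = -9 + (R + p)*(2*R) = -9 + 2*R*(R + p))
S(50, 214) - 35904 = (-9 + 2*214**2 + 2*214*50) - 35904 = (-9 + 2*45796 + 21400) - 35904 = (-9 + 91592 + 21400) - 35904 = 112983 - 35904 = 77079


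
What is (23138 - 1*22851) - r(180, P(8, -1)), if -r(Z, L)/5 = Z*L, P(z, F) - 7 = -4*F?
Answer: 10187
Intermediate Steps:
P(z, F) = 7 - 4*F
r(Z, L) = -5*L*Z (r(Z, L) = -5*Z*L = -5*L*Z)
(23138 - 1*22851) - r(180, P(8, -1)) = (23138 - 1*22851) - (-5)*(7 - 4*(-1))*180 = (23138 - 22851) - (-5)*(7 + 4)*180 = 287 - (-5)*11*180 = 287 - 1*(-9900) = 287 + 9900 = 10187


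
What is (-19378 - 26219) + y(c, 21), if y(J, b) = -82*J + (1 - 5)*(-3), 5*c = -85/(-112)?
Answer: -2553457/56 ≈ -45597.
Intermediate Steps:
c = 17/112 (c = (-85/(-112))/5 = (-85*(-1/112))/5 = (⅕)*(85/112) = 17/112 ≈ 0.15179)
y(J, b) = 12 - 82*J (y(J, b) = -82*J - 4*(-3) = -82*J + 12 = 12 - 82*J)
(-19378 - 26219) + y(c, 21) = (-19378 - 26219) + (12 - 82*17/112) = -45597 + (12 - 697/56) = -45597 - 25/56 = -2553457/56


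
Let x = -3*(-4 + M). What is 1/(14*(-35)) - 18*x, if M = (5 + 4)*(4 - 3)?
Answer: 132299/490 ≈ 270.00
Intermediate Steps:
M = 9 (M = 9*1 = 9)
x = -15 (x = -3*(-4 + 9) = -3*5 = -15)
1/(14*(-35)) - 18*x = 1/(14*(-35)) - 18*(-15) = (1/14)*(-1/35) + 270 = -1/490 + 270 = 132299/490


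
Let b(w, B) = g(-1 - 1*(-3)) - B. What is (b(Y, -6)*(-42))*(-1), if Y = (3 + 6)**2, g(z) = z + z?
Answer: 420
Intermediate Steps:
g(z) = 2*z
Y = 81 (Y = 9**2 = 81)
b(w, B) = 4 - B (b(w, B) = 2*(-1 - 1*(-3)) - B = 2*(-1 + 3) - B = 2*2 - B = 4 - B)
(b(Y, -6)*(-42))*(-1) = ((4 - 1*(-6))*(-42))*(-1) = ((4 + 6)*(-42))*(-1) = (10*(-42))*(-1) = -420*(-1) = 420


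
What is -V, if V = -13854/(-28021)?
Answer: -13854/28021 ≈ -0.49441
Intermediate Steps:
V = 13854/28021 (V = -13854*(-1/28021) = 13854/28021 ≈ 0.49441)
-V = -1*13854/28021 = -13854/28021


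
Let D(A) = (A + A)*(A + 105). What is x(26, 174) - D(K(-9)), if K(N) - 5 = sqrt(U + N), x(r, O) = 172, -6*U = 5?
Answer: -2725/3 - 115*I*sqrt(354)/3 ≈ -908.33 - 721.24*I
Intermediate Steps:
U = -5/6 (U = -1/6*5 = -5/6 ≈ -0.83333)
K(N) = 5 + sqrt(-5/6 + N)
D(A) = 2*A*(105 + A) (D(A) = (2*A)*(105 + A) = 2*A*(105 + A))
x(26, 174) - D(K(-9)) = 172 - 2*(5 + sqrt(-30 + 36*(-9))/6)*(105 + (5 + sqrt(-30 + 36*(-9))/6)) = 172 - 2*(5 + sqrt(-30 - 324)/6)*(105 + (5 + sqrt(-30 - 324)/6)) = 172 - 2*(5 + sqrt(-354)/6)*(105 + (5 + sqrt(-354)/6)) = 172 - 2*(5 + (I*sqrt(354))/6)*(105 + (5 + (I*sqrt(354))/6)) = 172 - 2*(5 + I*sqrt(354)/6)*(105 + (5 + I*sqrt(354)/6)) = 172 - 2*(5 + I*sqrt(354)/6)*(110 + I*sqrt(354)/6)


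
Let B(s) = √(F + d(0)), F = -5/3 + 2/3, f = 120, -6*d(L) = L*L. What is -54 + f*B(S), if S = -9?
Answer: -54 + 120*I ≈ -54.0 + 120.0*I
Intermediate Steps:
d(L) = -L²/6 (d(L) = -L*L/6 = -L²/6)
F = -1 (F = -5*⅓ + 2*(⅓) = -5/3 + ⅔ = -1)
B(s) = I (B(s) = √(-1 - ⅙*0²) = √(-1 - ⅙*0) = √(-1 + 0) = √(-1) = I)
-54 + f*B(S) = -54 + 120*I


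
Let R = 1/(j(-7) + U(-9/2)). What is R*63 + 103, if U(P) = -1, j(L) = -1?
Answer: 143/2 ≈ 71.500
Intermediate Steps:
R = -½ (R = 1/(-1 - 1) = 1/(-2) = -½ ≈ -0.50000)
R*63 + 103 = -½*63 + 103 = -63/2 + 103 = 143/2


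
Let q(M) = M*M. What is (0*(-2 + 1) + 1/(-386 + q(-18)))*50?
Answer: -25/31 ≈ -0.80645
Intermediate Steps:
q(M) = M²
(0*(-2 + 1) + 1/(-386 + q(-18)))*50 = (0*(-2 + 1) + 1/(-386 + (-18)²))*50 = (0*(-1) + 1/(-386 + 324))*50 = (0 + 1/(-62))*50 = (0 - 1/62)*50 = -1/62*50 = -25/31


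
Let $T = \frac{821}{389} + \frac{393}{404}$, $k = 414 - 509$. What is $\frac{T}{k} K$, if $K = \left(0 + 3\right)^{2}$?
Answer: $- \frac{4361049}{14929820} \approx -0.2921$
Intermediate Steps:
$k = -95$
$T = \frac{484561}{157156}$ ($T = 821 \cdot \frac{1}{389} + 393 \cdot \frac{1}{404} = \frac{821}{389} + \frac{393}{404} = \frac{484561}{157156} \approx 3.0833$)
$K = 9$ ($K = 3^{2} = 9$)
$\frac{T}{k} K = \frac{484561}{157156 \left(-95\right)} 9 = \frac{484561}{157156} \left(- \frac{1}{95}\right) 9 = \left(- \frac{484561}{14929820}\right) 9 = - \frac{4361049}{14929820}$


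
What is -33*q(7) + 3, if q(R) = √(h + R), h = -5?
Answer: 3 - 33*√2 ≈ -43.669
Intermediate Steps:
q(R) = √(-5 + R)
-33*q(7) + 3 = -33*√(-5 + 7) + 3 = -33*√2 + 3 = 3 - 33*√2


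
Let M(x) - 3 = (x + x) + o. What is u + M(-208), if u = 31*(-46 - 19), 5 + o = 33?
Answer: -2400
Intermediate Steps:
o = 28 (o = -5 + 33 = 28)
u = -2015 (u = 31*(-65) = -2015)
M(x) = 31 + 2*x (M(x) = 3 + ((x + x) + 28) = 3 + (2*x + 28) = 3 + (28 + 2*x) = 31 + 2*x)
u + M(-208) = -2015 + (31 + 2*(-208)) = -2015 + (31 - 416) = -2015 - 385 = -2400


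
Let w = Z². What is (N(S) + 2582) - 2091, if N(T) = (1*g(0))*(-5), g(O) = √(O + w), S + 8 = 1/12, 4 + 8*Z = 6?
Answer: 1959/4 ≈ 489.75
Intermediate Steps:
Z = ¼ (Z = -½ + (⅛)*6 = -½ + ¾ = ¼ ≈ 0.25000)
w = 1/16 (w = (¼)² = 1/16 ≈ 0.062500)
S = -95/12 (S = -8 + 1/12 = -95/12 ≈ -7.9167)
g(O) = √(1/16 + O) (g(O) = √(O + 1/16) = √(1/16 + O))
N(T) = -5/4 (N(T) = (1*(√(1 + 16*0)/4))*(-5) = (1*(√(1 + 0)/4))*(-5) = (1*(√1/4))*(-5) = (1*((¼)*1))*(-5) = (1*(¼))*(-5) = (¼)*(-5) = -5/4)
(N(S) + 2582) - 2091 = (-5/4 + 2582) - 2091 = 10323/4 - 2091 = 1959/4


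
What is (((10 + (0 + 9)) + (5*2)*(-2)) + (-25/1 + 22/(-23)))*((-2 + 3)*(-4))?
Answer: 2480/23 ≈ 107.83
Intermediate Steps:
(((10 + (0 + 9)) + (5*2)*(-2)) + (-25/1 + 22/(-23)))*((-2 + 3)*(-4)) = (((10 + 9) + 10*(-2)) + (-25*1 + 22*(-1/23)))*(1*(-4)) = ((19 - 20) + (-25 - 22/23))*(-4) = (-1 - 597/23)*(-4) = -620/23*(-4) = 2480/23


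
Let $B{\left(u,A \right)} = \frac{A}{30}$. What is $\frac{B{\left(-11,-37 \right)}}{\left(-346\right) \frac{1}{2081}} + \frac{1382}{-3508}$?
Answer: $\frac{63940079}{9103260} \approx 7.0239$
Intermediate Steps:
$B{\left(u,A \right)} = \frac{A}{30}$ ($B{\left(u,A \right)} = A \frac{1}{30} = \frac{A}{30}$)
$\frac{B{\left(-11,-37 \right)}}{\left(-346\right) \frac{1}{2081}} + \frac{1382}{-3508} = \frac{\frac{1}{30} \left(-37\right)}{\left(-346\right) \frac{1}{2081}} + \frac{1382}{-3508} = - \frac{37}{30 \left(\left(-346\right) \frac{1}{2081}\right)} + 1382 \left(- \frac{1}{3508}\right) = - \frac{37}{30 \left(- \frac{346}{2081}\right)} - \frac{691}{1754} = \left(- \frac{37}{30}\right) \left(- \frac{2081}{346}\right) - \frac{691}{1754} = \frac{76997}{10380} - \frac{691}{1754} = \frac{63940079}{9103260}$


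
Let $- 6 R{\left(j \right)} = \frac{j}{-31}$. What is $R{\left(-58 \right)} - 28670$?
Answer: $- \frac{2666339}{93} \approx -28670.0$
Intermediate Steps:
$R{\left(j \right)} = \frac{j}{186}$ ($R{\left(j \right)} = - \frac{j \frac{1}{-31}}{6} = - \frac{j \left(- \frac{1}{31}\right)}{6} = - \frac{\left(- \frac{1}{31}\right) j}{6} = \frac{j}{186}$)
$R{\left(-58 \right)} - 28670 = \frac{1}{186} \left(-58\right) - 28670 = - \frac{29}{93} - 28670 = - \frac{2666339}{93}$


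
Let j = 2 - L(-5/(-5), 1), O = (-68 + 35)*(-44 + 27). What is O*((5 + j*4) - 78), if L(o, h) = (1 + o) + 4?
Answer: -49929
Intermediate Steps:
O = 561 (O = -33*(-17) = 561)
L(o, h) = 5 + o
j = -4 (j = 2 - (5 - 5/(-5)) = 2 - (5 - 5*(-1/5)) = 2 - (5 + 1) = 2 - 1*6 = 2 - 6 = -4)
O*((5 + j*4) - 78) = 561*((5 - 4*4) - 78) = 561*((5 - 16) - 78) = 561*(-11 - 78) = 561*(-89) = -49929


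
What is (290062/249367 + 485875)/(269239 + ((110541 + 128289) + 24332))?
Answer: 121161481187/132763240167 ≈ 0.91261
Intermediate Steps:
(290062/249367 + 485875)/(269239 + ((110541 + 128289) + 24332)) = (290062*(1/249367) + 485875)/(269239 + (238830 + 24332)) = (290062/249367 + 485875)/(269239 + 263162) = (121161481187/249367)/532401 = (121161481187/249367)*(1/532401) = 121161481187/132763240167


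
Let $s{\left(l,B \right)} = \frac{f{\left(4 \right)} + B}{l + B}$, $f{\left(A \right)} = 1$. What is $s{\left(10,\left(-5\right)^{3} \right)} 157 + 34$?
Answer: $\frac{23378}{115} \approx 203.29$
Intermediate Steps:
$s{\left(l,B \right)} = \frac{1 + B}{B + l}$ ($s{\left(l,B \right)} = \frac{1 + B}{l + B} = \frac{1 + B}{B + l}$)
$s{\left(10,\left(-5\right)^{3} \right)} 157 + 34 = \frac{1 + \left(-5\right)^{3}}{\left(-5\right)^{3} + 10} \cdot 157 + 34 = \frac{1 - 125}{-125 + 10} \cdot 157 + 34 = \frac{1}{-115} \left(-124\right) 157 + 34 = \left(- \frac{1}{115}\right) \left(-124\right) 157 + 34 = \frac{124}{115} \cdot 157 + 34 = \frac{19468}{115} + 34 = \frac{23378}{115}$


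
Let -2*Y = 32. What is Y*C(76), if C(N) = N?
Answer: -1216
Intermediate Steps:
Y = -16 (Y = -½*32 = -16)
Y*C(76) = -16*76 = -1216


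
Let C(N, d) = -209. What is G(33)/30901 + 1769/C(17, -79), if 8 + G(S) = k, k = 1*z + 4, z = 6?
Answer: -54663451/6458309 ≈ -8.4641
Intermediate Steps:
k = 10 (k = 1*6 + 4 = 6 + 4 = 10)
G(S) = 2 (G(S) = -8 + 10 = 2)
G(33)/30901 + 1769/C(17, -79) = 2/30901 + 1769/(-209) = 2*(1/30901) + 1769*(-1/209) = 2/30901 - 1769/209 = -54663451/6458309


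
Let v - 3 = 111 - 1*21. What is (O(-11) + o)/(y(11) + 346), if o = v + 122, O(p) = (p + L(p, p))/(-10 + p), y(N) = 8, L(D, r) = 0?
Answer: 2263/3717 ≈ 0.60882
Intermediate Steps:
v = 93 (v = 3 + (111 - 1*21) = 3 + (111 - 21) = 3 + 90 = 93)
O(p) = p/(-10 + p) (O(p) = (p + 0)/(-10 + p) = p/(-10 + p))
o = 215 (o = 93 + 122 = 215)
(O(-11) + o)/(y(11) + 346) = (-11/(-10 - 11) + 215)/(8 + 346) = (-11/(-21) + 215)/354 = (-11*(-1/21) + 215)*(1/354) = (11/21 + 215)*(1/354) = (4526/21)*(1/354) = 2263/3717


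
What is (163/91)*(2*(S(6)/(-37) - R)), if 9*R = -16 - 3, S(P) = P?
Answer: 211574/30303 ≈ 6.9819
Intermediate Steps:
R = -19/9 (R = (-16 - 3)/9 = (⅑)*(-19) = -19/9 ≈ -2.1111)
(163/91)*(2*(S(6)/(-37) - R)) = (163/91)*(2*(6/(-37) - 1*(-19/9))) = (163*(1/91))*(2*(6*(-1/37) + 19/9)) = 163*(2*(-6/37 + 19/9))/91 = 163*(2*(649/333))/91 = (163/91)*(1298/333) = 211574/30303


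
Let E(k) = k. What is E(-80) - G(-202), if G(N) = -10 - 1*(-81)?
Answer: -151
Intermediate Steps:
G(N) = 71 (G(N) = -10 + 81 = 71)
E(-80) - G(-202) = -80 - 1*71 = -80 - 71 = -151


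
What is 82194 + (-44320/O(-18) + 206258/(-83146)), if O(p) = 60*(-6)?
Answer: 30798595181/374157 ≈ 82315.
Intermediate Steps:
O(p) = -360
82194 + (-44320/O(-18) + 206258/(-83146)) = 82194 + (-44320/(-360) + 206258/(-83146)) = 82194 + (-44320*(-1/360) + 206258*(-1/83146)) = 82194 + (1108/9 - 103129/41573) = 82194 + 45134723/374157 = 30798595181/374157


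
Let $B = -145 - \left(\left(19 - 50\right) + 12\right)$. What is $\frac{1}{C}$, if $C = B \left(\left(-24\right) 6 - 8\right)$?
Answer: $\frac{1}{19152} \approx 5.2214 \cdot 10^{-5}$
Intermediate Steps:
$B = -126$ ($B = -145 - \left(-31 + 12\right) = -145 - -19 = -145 + 19 = -126$)
$C = 19152$ ($C = - 126 \left(\left(-24\right) 6 - 8\right) = - 126 \left(-144 - 8\right) = \left(-126\right) \left(-152\right) = 19152$)
$\frac{1}{C} = \frac{1}{19152}$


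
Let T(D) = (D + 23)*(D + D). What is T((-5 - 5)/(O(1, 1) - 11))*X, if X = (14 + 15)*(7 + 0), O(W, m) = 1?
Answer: 9744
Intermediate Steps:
T(D) = 2*D*(23 + D) (T(D) = (23 + D)*(2*D) = 2*D*(23 + D))
X = 203 (X = 29*7 = 203)
T((-5 - 5)/(O(1, 1) - 11))*X = (2*((-5 - 5)/(1 - 11))*(23 + (-5 - 5)/(1 - 11)))*203 = (2*(-10/(-10))*(23 - 10/(-10)))*203 = (2*(-10*(-⅒))*(23 - 10*(-⅒)))*203 = (2*1*(23 + 1))*203 = (2*1*24)*203 = 48*203 = 9744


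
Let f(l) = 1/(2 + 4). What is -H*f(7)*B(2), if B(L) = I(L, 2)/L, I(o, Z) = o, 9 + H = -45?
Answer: 9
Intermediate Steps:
f(l) = ⅙ (f(l) = 1/6 = ⅙)
H = -54 (H = -9 - 45 = -54)
B(L) = 1 (B(L) = L/L = 1)
-H*f(7)*B(2) = -(-54*⅙) = -(-9) = -1*(-9) = 9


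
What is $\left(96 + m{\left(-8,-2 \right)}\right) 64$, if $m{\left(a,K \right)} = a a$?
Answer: $10240$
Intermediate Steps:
$m{\left(a,K \right)} = a^{2}$
$\left(96 + m{\left(-8,-2 \right)}\right) 64 = \left(96 + \left(-8\right)^{2}\right) 64 = \left(96 + 64\right) 64 = 160 \cdot 64 = 10240$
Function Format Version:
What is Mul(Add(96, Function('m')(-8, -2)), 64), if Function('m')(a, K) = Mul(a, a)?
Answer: 10240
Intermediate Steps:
Function('m')(a, K) = Pow(a, 2)
Mul(Add(96, Function('m')(-8, -2)), 64) = Mul(Add(96, Pow(-8, 2)), 64) = Mul(Add(96, 64), 64) = Mul(160, 64) = 10240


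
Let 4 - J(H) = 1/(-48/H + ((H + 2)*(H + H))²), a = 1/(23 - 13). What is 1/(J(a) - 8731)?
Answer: -1199559/10468548893 ≈ -0.00011459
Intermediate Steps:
a = ⅒ (a = 1/10 = ⅒ ≈ 0.10000)
J(H) = 4 - 1/(-48/H + 4*H²*(2 + H)²) (J(H) = 4 - 1/(-48/H + ((H + 2)*(H + H))²) = 4 - 1/(-48/H + ((2 + H)*(2*H))²) = 4 - 1/(-48/H + (2*H*(2 + H))²) = 4 - 1/(-48/H + 4*H²*(2 + H)²))
1/(J(a) - 8731) = 1/((-192 - 1*⅒ + 16*(⅒)³*(2 + ⅒)²)/(4*(-12 + (⅒)³*(2 + ⅒)²)) - 8731) = 1/((-192 - ⅒ + 16*(1/1000)*(21/10)²)/(4*(-12 + (21/10)²/1000)) - 8731) = 1/((-192 - ⅒ + 16*(1/1000)*(441/100))/(4*(-12 + (1/1000)*(441/100))) - 8731) = 1/((-192 - ⅒ + 441/6250)/(4*(-12 + 441/100000)) - 8731) = 1/((¼)*(-600092/3125)/(-1199559/100000) - 8731) = 1/((¼)*(-100000/1199559)*(-600092/3125) - 8731) = 1/(4800736/1199559 - 8731) = 1/(-10468548893/1199559) = -1199559/10468548893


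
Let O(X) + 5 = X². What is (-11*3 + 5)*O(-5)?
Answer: -560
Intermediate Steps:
O(X) = -5 + X²
(-11*3 + 5)*O(-5) = (-11*3 + 5)*(-5 + (-5)²) = (-33 + 5)*(-5 + 25) = -28*20 = -560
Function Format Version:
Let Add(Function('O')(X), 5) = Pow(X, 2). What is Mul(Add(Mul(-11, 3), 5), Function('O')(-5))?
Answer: -560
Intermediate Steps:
Function('O')(X) = Add(-5, Pow(X, 2))
Mul(Add(Mul(-11, 3), 5), Function('O')(-5)) = Mul(Add(Mul(-11, 3), 5), Add(-5, Pow(-5, 2))) = Mul(Add(-33, 5), Add(-5, 25)) = Mul(-28, 20) = -560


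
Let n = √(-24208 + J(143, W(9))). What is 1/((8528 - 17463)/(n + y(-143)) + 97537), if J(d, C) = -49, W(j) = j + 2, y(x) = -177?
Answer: 5423273177/529124129977089 - 8935*I*√24257/529124129977089 ≈ 1.025e-5 - 2.63e-9*I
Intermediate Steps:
W(j) = 2 + j
n = I*√24257 (n = √(-24208 - 49) = √(-24257) = I*√24257 ≈ 155.75*I)
1/((8528 - 17463)/(n + y(-143)) + 97537) = 1/((8528 - 17463)/(I*√24257 - 177) + 97537) = 1/(-8935/(-177 + I*√24257) + 97537) = 1/(97537 - 8935/(-177 + I*√24257))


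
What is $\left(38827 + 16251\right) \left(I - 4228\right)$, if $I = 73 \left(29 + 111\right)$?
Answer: $330027376$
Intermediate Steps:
$I = 10220$ ($I = 73 \cdot 140 = 10220$)
$\left(38827 + 16251\right) \left(I - 4228\right) = \left(38827 + 16251\right) \left(10220 - 4228\right) = 55078 \cdot 5992 = 330027376$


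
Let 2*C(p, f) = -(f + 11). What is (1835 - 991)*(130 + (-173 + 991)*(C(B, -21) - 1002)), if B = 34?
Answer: -688211104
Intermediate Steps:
C(p, f) = -11/2 - f/2 (C(p, f) = (-(f + 11))/2 = (-(11 + f))/2 = (-11 - f)/2 = -11/2 - f/2)
(1835 - 991)*(130 + (-173 + 991)*(C(B, -21) - 1002)) = (1835 - 991)*(130 + (-173 + 991)*((-11/2 - 1/2*(-21)) - 1002)) = 844*(130 + 818*((-11/2 + 21/2) - 1002)) = 844*(130 + 818*(5 - 1002)) = 844*(130 + 818*(-997)) = 844*(130 - 815546) = 844*(-815416) = -688211104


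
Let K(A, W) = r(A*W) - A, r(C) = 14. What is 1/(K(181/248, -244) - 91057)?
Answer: -248/22578845 ≈ -1.0984e-5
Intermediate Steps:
K(A, W) = 14 - A
1/(K(181/248, -244) - 91057) = 1/((14 - 181/248) - 91057) = 1/(3291/248 - 91057) = 1/(-22578845/248) = -248/22578845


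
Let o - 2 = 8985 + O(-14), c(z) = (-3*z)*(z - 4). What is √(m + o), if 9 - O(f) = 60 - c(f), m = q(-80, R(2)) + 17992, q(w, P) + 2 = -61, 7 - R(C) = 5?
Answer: 3*√2901 ≈ 161.58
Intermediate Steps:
R(C) = 2 (R(C) = 7 - 1*5 = 7 - 5 = 2)
q(w, P) = -63 (q(w, P) = -2 - 61 = -63)
m = 17929 (m = -63 + 17992 = 17929)
c(z) = -3*z*(-4 + z) (c(z) = (-3*z)*(-4 + z) = -3*z*(-4 + z))
O(f) = -51 + 3*f*(4 - f) (O(f) = 9 - (60 - 3*f*(4 - f)) = 9 + (-60 + 3*f*(4 - f)) = -51 + 3*f*(4 - f))
o = 8180 (o = 2 + (8985 + (-51 - 3*(-14)*(-4 - 14))) = 2 + (8985 + (-51 - 3*(-14)*(-18))) = 2 + (8985 + (-51 - 756)) = 2 + (8985 - 807) = 2 + 8178 = 8180)
√(m + o) = √(17929 + 8180) = √26109 = 3*√2901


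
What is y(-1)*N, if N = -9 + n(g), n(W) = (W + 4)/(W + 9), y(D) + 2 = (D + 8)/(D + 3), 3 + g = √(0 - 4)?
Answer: -105/8 + 3*I/8 ≈ -13.125 + 0.375*I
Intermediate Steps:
g = -3 + 2*I (g = -3 + √(0 - 4) = -3 + √(-4) = -3 + 2*I ≈ -3.0 + 2.0*I)
y(D) = -2 + (8 + D)/(3 + D) (y(D) = -2 + (D + 8)/(D + 3) = -2 + (8 + D)/(3 + D))
n(W) = (4 + W)/(9 + W)
N = -9 + (1 + 2*I)*(6 - 2*I)/40 (N = -9 + (4 + (-3 + 2*I))/(9 + (-3 + 2*I)) = -9 + (1 + 2*I)/(6 + 2*I) = -9 + ((6 - 2*I)/40)*(1 + 2*I) = -9 + (1 + 2*I)*(6 - 2*I)/40 ≈ -8.75 + 0.25*I)
y(-1)*N = ((2 - 1*(-1))/(3 - 1))*(-35/4 + I/4) = ((2 + 1)/2)*(-35/4 + I/4) = ((½)*3)*(-35/4 + I/4) = 3*(-35/4 + I/4)/2 = -105/8 + 3*I/8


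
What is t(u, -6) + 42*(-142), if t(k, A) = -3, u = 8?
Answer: -5967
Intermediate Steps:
t(u, -6) + 42*(-142) = -3 + 42*(-142) = -3 - 5964 = -5967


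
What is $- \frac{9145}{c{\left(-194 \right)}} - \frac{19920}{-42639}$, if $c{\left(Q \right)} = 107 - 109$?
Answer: $\frac{129991165}{28426} \approx 4573.0$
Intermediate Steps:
$c{\left(Q \right)} = -2$
$- \frac{9145}{c{\left(-194 \right)}} - \frac{19920}{-42639} = - \frac{9145}{-2} - \frac{19920}{-42639} = \left(-9145\right) \left(- \frac{1}{2}\right) - - \frac{6640}{14213} = \frac{9145}{2} + \frac{6640}{14213} = \frac{129991165}{28426}$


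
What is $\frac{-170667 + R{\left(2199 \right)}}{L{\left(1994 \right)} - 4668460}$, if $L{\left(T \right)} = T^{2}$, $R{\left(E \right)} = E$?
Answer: $\frac{14039}{57702} \approx 0.2433$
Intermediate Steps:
$\frac{-170667 + R{\left(2199 \right)}}{L{\left(1994 \right)} - 4668460} = \frac{-170667 + 2199}{1994^{2} - 4668460} = - \frac{168468}{3976036 - 4668460} = - \frac{168468}{-692424} = \left(-168468\right) \left(- \frac{1}{692424}\right) = \frac{14039}{57702}$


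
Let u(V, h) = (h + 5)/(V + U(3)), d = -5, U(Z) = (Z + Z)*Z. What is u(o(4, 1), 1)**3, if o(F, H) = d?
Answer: 216/2197 ≈ 0.098316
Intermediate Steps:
U(Z) = 2*Z**2 (U(Z) = (2*Z)*Z = 2*Z**2)
o(F, H) = -5
u(V, h) = (5 + h)/(18 + V) (u(V, h) = (h + 5)/(V + 2*3**2) = (5 + h)/(V + 2*9) = (5 + h)/(V + 18) = (5 + h)/(18 + V))
u(o(4, 1), 1)**3 = ((5 + 1)/(18 - 5))**3 = (6/13)**3 = 216/2197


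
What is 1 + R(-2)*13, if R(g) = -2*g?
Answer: 53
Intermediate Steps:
1 + R(-2)*13 = 1 - 2*(-2)*13 = 1 + 4*13 = 1 + 52 = 53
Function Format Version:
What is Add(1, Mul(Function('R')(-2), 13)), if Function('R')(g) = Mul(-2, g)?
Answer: 53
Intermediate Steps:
Add(1, Mul(Function('R')(-2), 13)) = Add(1, Mul(Mul(-2, -2), 13)) = Add(1, Mul(4, 13)) = Add(1, 52) = 53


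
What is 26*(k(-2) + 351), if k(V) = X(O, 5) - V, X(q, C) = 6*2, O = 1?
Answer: 9490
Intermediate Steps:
X(q, C) = 12
k(V) = 12 - V
26*(k(-2) + 351) = 26*((12 - 1*(-2)) + 351) = 26*((12 + 2) + 351) = 26*(14 + 351) = 26*365 = 9490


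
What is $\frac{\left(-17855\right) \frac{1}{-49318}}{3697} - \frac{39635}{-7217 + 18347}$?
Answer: $- \frac{361319857903}{101465891499} \approx -3.561$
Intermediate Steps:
$\frac{\left(-17855\right) \frac{1}{-49318}}{3697} - \frac{39635}{-7217 + 18347} = \left(-17855\right) \left(- \frac{1}{49318}\right) \frac{1}{3697} - \frac{39635}{11130} = \frac{17855}{49318} \cdot \frac{1}{3697} - \frac{7927}{2226} = \frac{17855}{182328646} - \frac{7927}{2226} = - \frac{361319857903}{101465891499}$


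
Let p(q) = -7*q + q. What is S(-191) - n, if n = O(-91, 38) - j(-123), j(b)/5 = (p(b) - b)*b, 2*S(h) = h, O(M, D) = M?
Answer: -1059039/2 ≈ -5.2952e+5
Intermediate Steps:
p(q) = -6*q
S(h) = h/2
j(b) = -35*b² (j(b) = 5*((-6*b - b)*b) = 5*((-7*b)*b) = 5*(-7*b²) = -35*b²)
n = 529424 (n = -91 - (-35)*(-123)² = -91 - (-35)*15129 = -91 - 1*(-529515) = -91 + 529515 = 529424)
S(-191) - n = (½)*(-191) - 1*529424 = -191/2 - 529424 = -1059039/2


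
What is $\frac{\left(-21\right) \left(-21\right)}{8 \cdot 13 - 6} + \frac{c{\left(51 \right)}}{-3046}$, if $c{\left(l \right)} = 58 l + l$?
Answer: $\frac{5349}{1523} \approx 3.5121$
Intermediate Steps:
$c{\left(l \right)} = 59 l$
$\frac{\left(-21\right) \left(-21\right)}{8 \cdot 13 - 6} + \frac{c{\left(51 \right)}}{-3046} = \frac{\left(-21\right) \left(-21\right)}{8 \cdot 13 - 6} + \frac{59 \cdot 51}{-3046} = \frac{441}{104 - 6} + 3009 \left(- \frac{1}{3046}\right) = \frac{441}{98} - \frac{3009}{3046} = 441 \cdot \frac{1}{98} - \frac{3009}{3046} = \frac{9}{2} - \frac{3009}{3046} = \frac{5349}{1523}$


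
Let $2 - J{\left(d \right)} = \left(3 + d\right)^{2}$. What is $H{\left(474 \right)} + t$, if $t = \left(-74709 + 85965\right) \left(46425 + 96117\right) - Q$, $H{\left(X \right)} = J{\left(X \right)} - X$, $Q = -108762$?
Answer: $1604333513$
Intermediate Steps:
$J{\left(d \right)} = 2 - \left(3 + d\right)^{2}$
$H{\left(X \right)} = 2 - X - \left(3 + X\right)^{2}$ ($H{\left(X \right)} = \left(2 - \left(3 + X\right)^{2}\right) - X = 2 - X - \left(3 + X\right)^{2}$)
$t = 1604561514$ ($t = \left(-74709 + 85965\right) \left(46425 + 96117\right) - -108762 = 11256 \cdot 142542 + 108762 = 1604452752 + 108762 = 1604561514$)
$H{\left(474 \right)} + t = \left(2 - 474 - \left(3 + 474\right)^{2}\right) + 1604561514 = \left(2 - 474 - 477^{2}\right) + 1604561514 = \left(2 - 474 - 227529\right) + 1604561514 = -228001 + 1604561514 = 1604333513$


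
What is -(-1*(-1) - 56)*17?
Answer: 935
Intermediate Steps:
-(-1*(-1) - 56)*17 = -(1 - 56)*17 = -(-55)*17 = -1*(-935) = 935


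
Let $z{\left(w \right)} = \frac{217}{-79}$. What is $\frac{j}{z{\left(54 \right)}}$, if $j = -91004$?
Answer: $\frac{7189316}{217} \approx 33131.0$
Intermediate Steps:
$z{\left(w \right)} = - \frac{217}{79}$ ($z{\left(w \right)} = 217 \left(- \frac{1}{79}\right) = - \frac{217}{79}$)
$\frac{j}{z{\left(54 \right)}} = - \frac{91004}{- \frac{217}{79}} = \left(-91004\right) \left(- \frac{79}{217}\right) = \frac{7189316}{217}$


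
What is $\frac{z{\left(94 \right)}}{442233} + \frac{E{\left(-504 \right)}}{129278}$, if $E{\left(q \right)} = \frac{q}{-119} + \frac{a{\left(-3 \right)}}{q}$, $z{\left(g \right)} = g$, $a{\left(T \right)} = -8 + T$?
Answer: $\frac{13361101739}{54426789880848} \approx 0.00024549$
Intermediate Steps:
$E{\left(q \right)} = - \frac{11}{q} - \frac{q}{119}$ ($E{\left(q \right)} = \frac{q}{-119} + \frac{-8 - 3}{q} = q \left(- \frac{1}{119}\right) - \frac{11}{q} = - \frac{q}{119} - \frac{11}{q} = - \frac{11}{q} - \frac{q}{119}$)
$\frac{z{\left(94 \right)}}{442233} + \frac{E{\left(-504 \right)}}{129278} = \frac{94}{442233} + \frac{- \frac{11}{-504} - - \frac{72}{17}}{129278} = 94 \cdot \frac{1}{442233} + \left(\left(-11\right) \left(- \frac{1}{504}\right) + \frac{72}{17}\right) \frac{1}{129278} = \frac{94}{442233} + \left(\frac{11}{504} + \frac{72}{17}\right) \frac{1}{129278} = \frac{94}{442233} + \frac{36475}{8568} \cdot \frac{1}{129278} = \frac{94}{442233} + \frac{36475}{1107653904} = \frac{13361101739}{54426789880848}$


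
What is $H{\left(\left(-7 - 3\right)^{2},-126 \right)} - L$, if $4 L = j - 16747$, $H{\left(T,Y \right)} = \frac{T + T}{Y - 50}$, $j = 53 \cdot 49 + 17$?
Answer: $\frac{155413}{44} \approx 3532.1$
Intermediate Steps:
$j = 2614$ ($j = 2597 + 17 = 2614$)
$H{\left(T,Y \right)} = \frac{2 T}{-50 + Y}$
$L = - \frac{14133}{4}$ ($L = \frac{2614 - 16747}{4} = \frac{1}{4} \left(-14133\right) = - \frac{14133}{4} \approx -3533.3$)
$H{\left(\left(-7 - 3\right)^{2},-126 \right)} - L = \frac{2 \left(-7 - 3\right)^{2}}{-50 - 126} - - \frac{14133}{4} = \frac{2 \left(-10\right)^{2}}{-176} + \frac{14133}{4} = 2 \cdot 100 \left(- \frac{1}{176}\right) + \frac{14133}{4} = - \frac{25}{22} + \frac{14133}{4} = \frac{155413}{44}$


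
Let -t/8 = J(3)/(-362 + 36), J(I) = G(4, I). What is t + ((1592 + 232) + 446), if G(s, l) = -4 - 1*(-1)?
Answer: 369998/163 ≈ 2269.9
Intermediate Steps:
G(s, l) = -3 (G(s, l) = -4 + 1 = -3)
J(I) = -3
t = -12/163 (t = -(-24)/(-362 + 36) = -(-24)/(-326) = -(-24)*(-1)/326 = -8*3/326 = -12/163 ≈ -0.073620)
t + ((1592 + 232) + 446) = -12/163 + ((1592 + 232) + 446) = -12/163 + (1824 + 446) = -12/163 + 2270 = 369998/163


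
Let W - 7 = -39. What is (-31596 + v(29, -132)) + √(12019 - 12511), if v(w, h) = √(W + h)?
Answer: -31596 + 2*I*√41 + 2*I*√123 ≈ -31596.0 + 34.987*I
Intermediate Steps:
W = -32 (W = 7 - 39 = -32)
v(w, h) = √(-32 + h)
(-31596 + v(29, -132)) + √(12019 - 12511) = (-31596 + √(-32 - 132)) + √(12019 - 12511) = (-31596 + √(-164)) + √(-492) = (-31596 + 2*I*√41) + 2*I*√123 = -31596 + 2*I*√41 + 2*I*√123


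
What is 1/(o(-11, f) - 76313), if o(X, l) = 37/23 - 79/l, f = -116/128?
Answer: -667/50841554 ≈ -1.3119e-5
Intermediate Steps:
f = -29/32 (f = -116*1/128 = -29/32 ≈ -0.90625)
o(X, l) = 37/23 - 79/l (o(X, l) = 37*(1/23) - 79/l = 37/23 - 79/l)
1/(o(-11, f) - 76313) = 1/((37/23 - 79/(-29/32)) - 76313) = 1/((37/23 - 79*(-32/29)) - 76313) = 1/((37/23 + 2528/29) - 76313) = 1/(59217/667 - 76313) = 1/(-50841554/667) = -667/50841554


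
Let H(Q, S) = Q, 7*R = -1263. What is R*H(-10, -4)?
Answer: 12630/7 ≈ 1804.3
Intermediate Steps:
R = -1263/7 (R = (⅐)*(-1263) = -1263/7 ≈ -180.43)
R*H(-10, -4) = -1263/7*(-10) = 12630/7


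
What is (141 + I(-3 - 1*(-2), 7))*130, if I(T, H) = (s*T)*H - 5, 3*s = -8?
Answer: 60320/3 ≈ 20107.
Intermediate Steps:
s = -8/3 (s = (1/3)*(-8) = -8/3 ≈ -2.6667)
I(T, H) = -5 - 8*H*T/3 (I(T, H) = (-8*T/3)*H - 5 = -8*H*T/3 - 5 = -5 - 8*H*T/3)
(141 + I(-3 - 1*(-2), 7))*130 = (141 + (-5 - 8/3*7*(-3 - 1*(-2))))*130 = (141 + (-5 - 8/3*7*(-3 + 2)))*130 = (141 + (-5 - 8/3*7*(-1)))*130 = (141 + (-5 + 56/3))*130 = (141 + 41/3)*130 = (464/3)*130 = 60320/3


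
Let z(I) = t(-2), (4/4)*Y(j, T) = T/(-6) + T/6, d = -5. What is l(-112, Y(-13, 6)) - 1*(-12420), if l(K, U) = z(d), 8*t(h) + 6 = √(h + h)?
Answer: 49677/4 + I/4 ≈ 12419.0 + 0.25*I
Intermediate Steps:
Y(j, T) = 0 (Y(j, T) = T/(-6) + T/6 = T*(-⅙) + T*(⅙) = -T/6 + T/6 = 0)
t(h) = -¾ + √2*√h/8 (t(h) = -¾ + √(h + h)/8 = -¾ + √(2*h)/8 = -¾ + (√2*√h)/8 = -¾ + √2*√h/8)
z(I) = -¾ + I/4 (z(I) = -¾ + √2*√(-2)/8 = -¾ + √2*(I*√2)/8 = -¾ + I/4)
l(K, U) = -¾ + I/4
l(-112, Y(-13, 6)) - 1*(-12420) = (-¾ + I/4) - 1*(-12420) = (-¾ + I/4) + 12420 = 49677/4 + I/4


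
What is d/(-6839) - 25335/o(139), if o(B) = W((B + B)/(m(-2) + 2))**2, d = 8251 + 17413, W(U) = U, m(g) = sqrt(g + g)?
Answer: -25664/6839 - 50670*I/19321 ≈ -3.7526 - 2.6225*I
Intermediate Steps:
m(g) = sqrt(2)*sqrt(g) (m(g) = sqrt(2*g) = sqrt(2)*sqrt(g))
d = 25664
o(B) = B**2*(2 - 2*I)**2/16 (o(B) = ((B + B)/(sqrt(2)*sqrt(-2) + 2))**2 = ((2*B)/(sqrt(2)*(I*sqrt(2)) + 2))**2 = ((2*B)/(2*I + 2))**2 = ((2*B)/(2 + 2*I))**2 = ((2*B)*((2 - 2*I)/8))**2 = (B*(2 - 2*I)/4)**2 = B**2*(2 - 2*I)**2/16)
d/(-6839) - 25335/o(139) = 25664/(-6839) - 25335*2*I/19321 = 25664*(-1/6839) - 25335*2*I/19321 = -25664/6839 - 25335*2*I/19321 = -25664/6839 - 50670*I/19321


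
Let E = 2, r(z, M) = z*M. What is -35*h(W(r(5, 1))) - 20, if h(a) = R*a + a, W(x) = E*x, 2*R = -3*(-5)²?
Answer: 12755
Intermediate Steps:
r(z, M) = M*z
R = -75/2 (R = (-3*(-5)²)/2 = (-3*25)/2 = (½)*(-75) = -75/2 ≈ -37.500)
W(x) = 2*x
h(a) = -73*a/2 (h(a) = -75*a/2 + a = -73*a/2)
-35*h(W(r(5, 1))) - 20 = -(-2555)*2*(1*5)/2 - 20 = -(-2555)*2*5/2 - 20 = -(-2555)*10/2 - 20 = -35*(-365) - 20 = 12775 - 20 = 12755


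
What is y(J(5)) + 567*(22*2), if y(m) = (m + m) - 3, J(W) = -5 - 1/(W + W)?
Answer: 124674/5 ≈ 24935.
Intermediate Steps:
J(W) = -5 - 1/(2*W)
y(m) = -3 + 2*m (y(m) = 2*m - 3 = -3 + 2*m)
y(J(5)) + 567*(22*2) = (-3 + 2*(-5 - 1/2/5)) + 567*(22*2) = (-3 + 2*(-5 - 1/2*1/5)) + 567*44 = (-3 + 2*(-5 - 1/10)) + 24948 = (-3 + 2*(-51/10)) + 24948 = (-3 - 51/5) + 24948 = -66/5 + 24948 = 124674/5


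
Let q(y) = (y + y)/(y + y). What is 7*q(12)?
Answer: 7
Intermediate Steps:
q(y) = 1 (q(y) = (2*y)/((2*y)) = (2*y)*(1/(2*y)) = 1)
7*q(12) = 7*1 = 7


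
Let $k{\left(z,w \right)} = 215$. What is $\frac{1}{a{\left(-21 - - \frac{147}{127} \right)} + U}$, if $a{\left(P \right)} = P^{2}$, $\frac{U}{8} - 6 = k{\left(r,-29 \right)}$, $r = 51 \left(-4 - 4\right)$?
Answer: $\frac{16129}{34866472} \approx 0.00046259$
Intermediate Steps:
$r = -408$ ($r = 51 \left(-4 - 4\right) = 51 \left(-8\right) = -408$)
$U = 1768$ ($U = 48 + 8 \cdot 215 = 48 + 1720 = 1768$)
$\frac{1}{a{\left(-21 - - \frac{147}{127} \right)} + U} = \frac{1}{\left(-21 - - \frac{147}{127}\right)^{2} + 1768} = \frac{1}{\left(-21 + \frac{147}{127}\right)^{2} + 1768} = \frac{1}{\left(- \frac{2520}{127}\right)^{2} + 1768} = \frac{1}{\frac{6350400}{16129} + 1768} = \frac{1}{\frac{34866472}{16129}} = \frac{16129}{34866472}$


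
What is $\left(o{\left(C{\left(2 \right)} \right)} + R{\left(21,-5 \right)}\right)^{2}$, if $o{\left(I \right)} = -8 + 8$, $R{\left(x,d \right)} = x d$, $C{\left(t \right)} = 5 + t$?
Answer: $11025$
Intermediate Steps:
$R{\left(x,d \right)} = d x$
$o{\left(I \right)} = 0$
$\left(o{\left(C{\left(2 \right)} \right)} + R{\left(21,-5 \right)}\right)^{2} = \left(0 - 105\right)^{2} = \left(-105\right)^{2} = 11025$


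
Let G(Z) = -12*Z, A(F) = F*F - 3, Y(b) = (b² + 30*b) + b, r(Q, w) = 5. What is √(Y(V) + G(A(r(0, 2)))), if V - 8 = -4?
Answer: 2*I*√31 ≈ 11.136*I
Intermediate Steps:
V = 4 (V = 8 - 4 = 4)
Y(b) = b² + 31*b
A(F) = -3 + F² (A(F) = F² - 3 = -3 + F²)
√(Y(V) + G(A(r(0, 2)))) = √(4*(31 + 4) - 12*(-3 + 5²)) = √(4*35 - 12*(-3 + 25)) = √(140 - 12*22) = √(140 - 264) = √(-124) = 2*I*√31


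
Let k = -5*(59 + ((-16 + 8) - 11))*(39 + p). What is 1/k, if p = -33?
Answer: -1/1200 ≈ -0.00083333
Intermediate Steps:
k = -1200 (k = -5*(59 + ((-16 + 8) - 11))*(39 - 33) = -5*(59 + (-8 - 11))*6 = -5*(59 - 19)*6 = -200*6 = -5*240 = -1200)
1/k = 1/(-1200) = -1/1200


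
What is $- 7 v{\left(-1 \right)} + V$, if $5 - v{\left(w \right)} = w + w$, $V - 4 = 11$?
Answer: $-34$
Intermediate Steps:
$V = 15$ ($V = 4 + 11 = 15$)
$v{\left(w \right)} = 5 - 2 w$ ($v{\left(w \right)} = 5 - \left(w + w\right) = 5 - 2 w$)
$- 7 v{\left(-1 \right)} + V = - 7 \left(5 - -2\right) + 15 = - 7 \left(5 + 2\right) + 15 = \left(-7\right) 7 + 15 = -49 + 15 = -34$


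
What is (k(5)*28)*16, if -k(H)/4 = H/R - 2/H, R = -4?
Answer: 14784/5 ≈ 2956.8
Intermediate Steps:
k(H) = H + 8/H (k(H) = -4*(H/(-4) - 2/H) = -4*(H*(-¼) - 2/H) = -4*(-H/4 - 2/H) = -4*(-2/H - H/4) = H + 8/H)
(k(5)*28)*16 = ((5 + 8/5)*28)*16 = ((33/5)*28)*16 = (924/5)*16 = 14784/5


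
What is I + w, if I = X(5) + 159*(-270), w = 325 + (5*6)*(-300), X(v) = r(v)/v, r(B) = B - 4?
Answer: -258024/5 ≈ -51605.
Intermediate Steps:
r(B) = -4 + B
X(v) = (-4 + v)/v
w = -8675 (w = 325 + 30*(-300) = 325 - 9000 = -8675)
I = -214649/5 (I = (-4 + 5)/5 + 159*(-270) = (1/5)*1 - 42930 = 1/5 - 42930 = -214649/5 ≈ -42930.)
I + w = -214649/5 - 8675 = -258024/5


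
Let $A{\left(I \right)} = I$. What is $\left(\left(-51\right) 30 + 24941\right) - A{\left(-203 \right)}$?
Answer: $23614$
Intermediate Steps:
$\left(\left(-51\right) 30 + 24941\right) - A{\left(-203 \right)} = \left(\left(-51\right) 30 + 24941\right) - -203 = \left(-1530 + 24941\right) + 203 = 23411 + 203 = 23614$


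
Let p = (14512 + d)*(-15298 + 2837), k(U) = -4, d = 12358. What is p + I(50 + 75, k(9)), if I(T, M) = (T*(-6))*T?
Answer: -334920820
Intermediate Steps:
I(T, M) = -6*T² (I(T, M) = (-6*T)*T = -6*T²)
p = -334827070 (p = (14512 + 12358)*(-15298 + 2837) = 26870*(-12461) = -334827070)
p + I(50 + 75, k(9)) = -334827070 - 6*(50 + 75)² = -334827070 - 6*125² = -334827070 - 6*15625 = -334827070 - 93750 = -334920820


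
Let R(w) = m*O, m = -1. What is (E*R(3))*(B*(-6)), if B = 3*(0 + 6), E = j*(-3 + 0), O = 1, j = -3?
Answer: 972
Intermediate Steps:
E = 9 (E = -3*(-3 + 0) = -3*(-3) = 9)
R(w) = -1 (R(w) = -1*1 = -1)
B = 18 (B = 3*6 = 18)
(E*R(3))*(B*(-6)) = (9*(-1))*(18*(-6)) = -9*(-108) = 972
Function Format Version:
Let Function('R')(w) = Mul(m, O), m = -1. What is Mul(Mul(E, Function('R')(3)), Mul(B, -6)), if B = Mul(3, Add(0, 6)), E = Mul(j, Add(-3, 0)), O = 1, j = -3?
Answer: 972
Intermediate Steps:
E = 9 (E = Mul(-3, Add(-3, 0)) = Mul(-3, -3) = 9)
Function('R')(w) = -1 (Function('R')(w) = Mul(-1, 1) = -1)
B = 18 (B = Mul(3, 6) = 18)
Mul(Mul(E, Function('R')(3)), Mul(B, -6)) = Mul(Mul(9, -1), Mul(18, -6)) = Mul(-9, -108) = 972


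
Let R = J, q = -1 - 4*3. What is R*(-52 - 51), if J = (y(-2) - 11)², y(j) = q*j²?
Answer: -408807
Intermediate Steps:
q = -13 (q = -1 - 12 = -13)
y(j) = -13*j²
J = 3969 (J = (-13*(-2)² - 11)² = (-13*4 - 11)² = (-52 - 11)² = (-63)² = 3969)
R = 3969
R*(-52 - 51) = 3969*(-52 - 51) = 3969*(-103) = -408807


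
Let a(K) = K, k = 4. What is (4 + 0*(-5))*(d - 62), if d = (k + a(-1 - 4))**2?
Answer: -244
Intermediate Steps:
d = 1 (d = (4 + (-1 - 4))**2 = (4 - 5)**2 = (-1)**2 = 1)
(4 + 0*(-5))*(d - 62) = (4 + 0*(-5))*(1 - 62) = (4 + 0)*(-61) = 4*(-61) = -244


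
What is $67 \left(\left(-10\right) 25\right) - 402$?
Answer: $-17152$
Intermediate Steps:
$67 \left(\left(-10\right) 25\right) - 402 = 67 \left(-250\right) - 402 = -16750 - 402 = -17152$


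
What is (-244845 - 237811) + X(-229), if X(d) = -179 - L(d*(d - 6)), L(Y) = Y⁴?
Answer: -8387130074140833460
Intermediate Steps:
X(d) = -179 - d⁴*(-6 + d)⁴ (X(d) = -179 - (d*(d - 6))⁴ = -179 - (d*(-6 + d))⁴ = -179 - d⁴*(-6 + d)⁴)
(-244845 - 237811) + X(-229) = (-244845 - 237811) + (-179 - 1*(-229)⁴*(-6 - 229)⁴) = -482656 + (-179 - 1*2750058481*(-235)⁴) = -482656 + (-179 - 1*2750058481*3049800625) = -482656 + (-179 - 8387130074140350625) = -482656 - 8387130074140350804 = -8387130074140833460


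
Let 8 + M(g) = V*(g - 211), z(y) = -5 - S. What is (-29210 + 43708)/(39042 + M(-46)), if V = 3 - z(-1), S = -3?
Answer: 14498/37749 ≈ 0.38406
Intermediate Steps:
z(y) = -2 (z(y) = -5 - 1*(-3) = -5 + 3 = -2)
V = 5 (V = 3 - 1*(-2) = 3 + 2 = 5)
M(g) = -1063 + 5*g (M(g) = -8 + 5*(g - 211) = -8 + 5*(-211 + g) = -8 + (-1055 + 5*g) = -1063 + 5*g)
(-29210 + 43708)/(39042 + M(-46)) = (-29210 + 43708)/(39042 + (-1063 + 5*(-46))) = 14498/(39042 + (-1063 - 230)) = 14498/(39042 - 1293) = 14498/37749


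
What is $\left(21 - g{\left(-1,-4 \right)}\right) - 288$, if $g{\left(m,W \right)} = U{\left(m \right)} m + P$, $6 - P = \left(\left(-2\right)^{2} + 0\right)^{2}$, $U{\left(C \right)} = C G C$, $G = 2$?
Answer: $-255$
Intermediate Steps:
$U{\left(C \right)} = 2 C^{2}$ ($U{\left(C \right)} = C 2 C = 2 C C = 2 C^{2}$)
$P = -10$ ($P = 6 - \left(\left(-2\right)^{2} + 0\right)^{2} = 6 - \left(4 + 0\right)^{2} = 6 - 4^{2} = 6 - 16 = -10$)
$g{\left(m,W \right)} = -10 + 2 m^{3}$ ($g{\left(m,W \right)} = 2 m^{2} m - 10 = 2 m^{3} - 10 = -10 + 2 m^{3}$)
$\left(21 - g{\left(-1,-4 \right)}\right) - 288 = \left(21 - \left(-10 + 2 \left(-1\right)^{3}\right)\right) - 288 = \left(21 - \left(-10 + 2 \left(-1\right)\right)\right) - 288 = \left(21 - \left(-10 - 2\right)\right) - 288 = \left(21 - -12\right) - 288 = \left(21 + 12\right) - 288 = 33 - 288 = -255$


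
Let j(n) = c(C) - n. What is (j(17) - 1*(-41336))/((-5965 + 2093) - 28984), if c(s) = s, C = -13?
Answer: -20653/16428 ≈ -1.2572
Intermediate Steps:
j(n) = -13 - n
(j(17) - 1*(-41336))/((-5965 + 2093) - 28984) = ((-13 - 1*17) - 1*(-41336))/((-5965 + 2093) - 28984) = ((-13 - 17) + 41336)/(-3872 - 28984) = (-30 + 41336)/(-32856) = 41306*(-1/32856) = -20653/16428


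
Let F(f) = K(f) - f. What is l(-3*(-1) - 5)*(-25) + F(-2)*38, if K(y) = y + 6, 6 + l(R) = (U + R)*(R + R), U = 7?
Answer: 878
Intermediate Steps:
l(R) = -6 + 2*R*(7 + R) (l(R) = -6 + (7 + R)*(R + R) = -6 + (7 + R)*(2*R) = -6 + 2*R*(7 + R))
K(y) = 6 + y
F(f) = 6 (F(f) = (6 + f) - f = 6)
l(-3*(-1) - 5)*(-25) + F(-2)*38 = (-6 + 2*(-3*(-1) - 5)**2 + 14*(-3*(-1) - 5))*(-25) + 6*38 = (-6 + 2*(3 - 5)**2 + 14*(3 - 5))*(-25) + 228 = (-6 + 2*(-2)**2 + 14*(-2))*(-25) + 228 = (-6 + 2*4 - 28)*(-25) + 228 = (-6 + 8 - 28)*(-25) + 228 = -26*(-25) + 228 = 650 + 228 = 878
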